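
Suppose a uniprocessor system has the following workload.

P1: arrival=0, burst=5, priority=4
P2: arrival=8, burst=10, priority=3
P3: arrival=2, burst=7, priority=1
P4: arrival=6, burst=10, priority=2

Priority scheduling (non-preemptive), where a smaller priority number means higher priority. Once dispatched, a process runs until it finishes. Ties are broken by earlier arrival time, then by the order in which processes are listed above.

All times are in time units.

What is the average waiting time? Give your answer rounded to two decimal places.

Gantt: | P1 0-5 | P3 5-12 | P4 12-22 | P2 22-32 |
Completion: P1=5  P2=32  P3=12  P4=22
Waiting times: P1=0, P2=14, P3=3, P4=6
Average waiting = (0+14+3+6) / 4 = 23/4 = 5.75

5.75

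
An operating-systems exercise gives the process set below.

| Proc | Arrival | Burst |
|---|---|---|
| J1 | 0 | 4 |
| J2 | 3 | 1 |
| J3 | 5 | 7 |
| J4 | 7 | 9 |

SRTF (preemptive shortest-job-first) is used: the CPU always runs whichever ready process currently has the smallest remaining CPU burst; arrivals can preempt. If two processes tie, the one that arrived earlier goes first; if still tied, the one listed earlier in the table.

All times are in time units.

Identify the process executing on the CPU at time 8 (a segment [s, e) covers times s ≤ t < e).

J3

Timeline: | J1 0-4 | J2 4-5 | J3 5-12 | J4 12-21 |
Completion: J1=4  J2=5  J3=12  J4=21
Turnaround (C−A): J1=4  J2=2  J3=7  J4=14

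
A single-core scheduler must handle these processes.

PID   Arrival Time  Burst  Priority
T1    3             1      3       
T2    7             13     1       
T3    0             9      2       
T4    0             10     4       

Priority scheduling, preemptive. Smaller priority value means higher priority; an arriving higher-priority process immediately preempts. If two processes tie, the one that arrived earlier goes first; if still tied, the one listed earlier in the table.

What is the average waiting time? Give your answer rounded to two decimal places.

Schedule: | T3 0-7 | T2 7-20 | T3 20-22 | T1 22-23 | T4 23-33 |
Completion: T1=23  T2=20  T3=22  T4=33
Turnaround (C−A): T1=20  T2=13  T3=22  T4=33
Waiting times: T1=19, T2=0, T3=13, T4=23
Average waiting = (19+0+13+23) / 4 = 55/4 = 13.75

13.75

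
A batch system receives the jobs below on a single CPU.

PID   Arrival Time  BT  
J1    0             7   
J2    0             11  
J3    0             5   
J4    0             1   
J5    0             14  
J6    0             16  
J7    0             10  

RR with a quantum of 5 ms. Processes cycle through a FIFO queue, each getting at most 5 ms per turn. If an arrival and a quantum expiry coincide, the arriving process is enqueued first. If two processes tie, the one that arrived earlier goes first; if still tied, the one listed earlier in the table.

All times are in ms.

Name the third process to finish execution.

Gantt: | J1 0-5 | J2 5-10 | J3 10-15 | J4 15-16 | J5 16-21 | J6 21-26 | J7 26-31 | J1 31-33 | J2 33-38 | J5 38-43 | J6 43-48 | J7 48-53 | J2 53-54 | J5 54-58 | J6 58-64 |
Completion: J1=33  J2=54  J3=15  J4=16  J5=58  J6=64  J7=53
Turnaround (C−A): J1=33  J2=54  J3=15  J4=16  J5=58  J6=64  J7=53
Finish order: J3 → J4 → J1 → J7 → J2 → J5 → J6

J1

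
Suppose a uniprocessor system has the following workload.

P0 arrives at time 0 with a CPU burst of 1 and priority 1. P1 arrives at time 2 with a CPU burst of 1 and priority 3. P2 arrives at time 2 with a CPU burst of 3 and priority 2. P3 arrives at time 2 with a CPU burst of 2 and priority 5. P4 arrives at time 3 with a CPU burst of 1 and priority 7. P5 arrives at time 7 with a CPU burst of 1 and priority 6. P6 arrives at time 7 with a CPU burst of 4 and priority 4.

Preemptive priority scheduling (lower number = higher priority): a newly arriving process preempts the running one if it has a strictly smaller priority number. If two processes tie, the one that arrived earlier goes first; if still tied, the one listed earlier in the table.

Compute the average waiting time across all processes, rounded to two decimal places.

3.71

Gantt: | P0 0-1 | idle 1-2 | P2 2-5 | P1 5-6 | P3 6-7 | P6 7-11 | P3 11-12 | P5 12-13 | P4 13-14 |
Completion: P0=1  P1=6  P2=5  P3=12  P4=14  P5=13  P6=11
Turnaround (C−A): P0=1  P1=4  P2=3  P3=10  P4=11  P5=6  P6=4
Waiting times: P0=0, P1=3, P2=0, P3=8, P4=10, P5=5, P6=0
Average waiting = (0+3+0+8+10+5+0) / 7 = 26/7 = 3.71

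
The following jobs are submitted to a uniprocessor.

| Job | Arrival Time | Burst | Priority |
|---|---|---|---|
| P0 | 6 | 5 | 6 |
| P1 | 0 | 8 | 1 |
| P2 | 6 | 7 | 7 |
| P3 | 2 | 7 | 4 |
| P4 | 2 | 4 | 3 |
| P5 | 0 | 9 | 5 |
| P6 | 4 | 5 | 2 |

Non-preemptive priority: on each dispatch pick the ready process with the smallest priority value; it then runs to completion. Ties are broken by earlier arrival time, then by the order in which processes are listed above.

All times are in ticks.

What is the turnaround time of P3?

22

Schedule: | P1 0-8 | P6 8-13 | P4 13-17 | P3 17-24 | P5 24-33 | P0 33-38 | P2 38-45 |
Completion: P0=38  P1=8  P2=45  P3=24  P4=17  P5=33  P6=13
Turnaround(P3) = completion − arrival = 24 − 2 = 22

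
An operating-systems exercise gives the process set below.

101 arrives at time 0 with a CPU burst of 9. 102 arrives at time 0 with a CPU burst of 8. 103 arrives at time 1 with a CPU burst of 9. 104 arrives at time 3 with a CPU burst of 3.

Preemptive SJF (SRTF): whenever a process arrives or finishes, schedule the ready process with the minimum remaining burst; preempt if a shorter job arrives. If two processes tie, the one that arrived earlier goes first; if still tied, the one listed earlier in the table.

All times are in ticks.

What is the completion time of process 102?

11

Timeline: | 102 0-3 | 104 3-6 | 102 6-11 | 101 11-20 | 103 20-29 |
Completion: 101=20  102=11  103=29  104=6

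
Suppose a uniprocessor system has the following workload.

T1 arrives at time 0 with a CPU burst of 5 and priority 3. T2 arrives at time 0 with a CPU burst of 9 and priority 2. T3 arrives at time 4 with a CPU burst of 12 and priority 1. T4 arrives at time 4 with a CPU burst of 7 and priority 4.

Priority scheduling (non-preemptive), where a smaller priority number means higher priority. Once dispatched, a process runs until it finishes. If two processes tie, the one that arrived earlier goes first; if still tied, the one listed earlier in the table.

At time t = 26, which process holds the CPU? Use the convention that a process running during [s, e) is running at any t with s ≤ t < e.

T4

Timeline: | T2 0-9 | T3 9-21 | T1 21-26 | T4 26-33 |
Completion: T1=26  T2=9  T3=21  T4=33
Turnaround (C−A): T1=26  T2=9  T3=17  T4=29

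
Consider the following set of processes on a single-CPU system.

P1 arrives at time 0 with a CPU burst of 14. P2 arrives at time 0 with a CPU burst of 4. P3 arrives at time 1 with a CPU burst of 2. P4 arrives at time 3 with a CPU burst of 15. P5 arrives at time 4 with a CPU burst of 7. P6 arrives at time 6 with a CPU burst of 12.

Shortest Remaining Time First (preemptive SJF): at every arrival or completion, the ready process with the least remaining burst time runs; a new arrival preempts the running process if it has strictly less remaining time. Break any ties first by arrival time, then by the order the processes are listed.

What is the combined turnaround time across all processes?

126

Timeline: | P2 0-1 | P3 1-3 | P2 3-6 | P5 6-13 | P6 13-25 | P1 25-39 | P4 39-54 |
Completion: P1=39  P2=6  P3=3  P4=54  P5=13  P6=25
Turnaround = completion − arrival: P1=39, P2=6, P3=2, P4=51, P5=9, P6=19
Total turnaround = 39 + 6 + 2 + 51 + 9 + 19 = 126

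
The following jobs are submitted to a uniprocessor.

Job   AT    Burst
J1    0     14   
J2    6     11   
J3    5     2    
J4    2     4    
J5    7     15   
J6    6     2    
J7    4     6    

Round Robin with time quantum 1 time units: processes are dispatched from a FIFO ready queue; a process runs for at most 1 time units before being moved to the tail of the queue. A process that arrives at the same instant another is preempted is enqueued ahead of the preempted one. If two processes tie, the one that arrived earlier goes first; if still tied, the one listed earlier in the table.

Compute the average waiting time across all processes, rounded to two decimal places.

Schedule: | J1 0-2 | J4 2-3 | J1 3-4 | J4 4-5 | J7 5-6 | J1 6-7 | J3 7-8 | J4 8-9 | J2 9-10 | J6 10-11 | J7 11-12 | J5 12-13 | J1 13-14 | J3 14-15 | J4 15-16 | J2 16-17 | J6 17-18 | J7 18-19 | J5 19-20 | J1 20-21 | J2 21-22 | J7 22-23 | J5 23-24 | J1 24-25 | J2 25-26 | J7 26-27 | J5 27-28 | J1 28-29 | J2 29-30 | J7 30-31 | J5 31-32 | J1 32-33 | J2 33-34 | J5 34-35 | J1 35-36 | J2 36-37 | J5 37-38 | J1 38-39 | J2 39-40 | J5 40-41 | J1 41-42 | J2 42-43 | J5 43-44 | J1 44-45 | J2 45-46 | J5 46-47 | J1 47-48 | J2 48-49 | J5 49-54 |
Completion: J1=48  J2=49  J3=15  J4=16  J5=54  J6=18  J7=31
Waiting times: J1=34, J2=32, J3=8, J4=10, J5=32, J6=10, J7=21
Average waiting = (34+32+8+10+32+10+21) / 7 = 147/7 = 21.00

21.00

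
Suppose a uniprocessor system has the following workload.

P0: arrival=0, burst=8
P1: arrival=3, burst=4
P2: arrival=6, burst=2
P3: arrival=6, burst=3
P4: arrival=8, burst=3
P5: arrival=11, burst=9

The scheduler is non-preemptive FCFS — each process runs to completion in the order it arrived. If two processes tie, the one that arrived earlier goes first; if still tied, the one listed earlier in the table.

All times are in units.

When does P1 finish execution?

12

Gantt: | P0 0-8 | P1 8-12 | P2 12-14 | P3 14-17 | P4 17-20 | P5 20-29 |
Completion: P0=8  P1=12  P2=14  P3=17  P4=20  P5=29
Turnaround (C−A): P0=8  P1=9  P2=8  P3=11  P4=12  P5=18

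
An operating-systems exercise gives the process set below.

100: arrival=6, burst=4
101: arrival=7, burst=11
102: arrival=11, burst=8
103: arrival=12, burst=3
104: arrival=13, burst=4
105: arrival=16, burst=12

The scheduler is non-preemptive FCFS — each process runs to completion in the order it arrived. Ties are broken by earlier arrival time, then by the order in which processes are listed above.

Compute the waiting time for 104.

Gantt: | idle 0-6 | 100 6-10 | 101 10-21 | 102 21-29 | 103 29-32 | 104 32-36 | 105 36-48 |
Completion: 100=10  101=21  102=29  103=32  104=36  105=48
Turnaround (C−A): 100=4  101=14  102=18  103=20  104=23  105=32
Waiting(104) = turnaround − burst = 23 − 4 = 19

19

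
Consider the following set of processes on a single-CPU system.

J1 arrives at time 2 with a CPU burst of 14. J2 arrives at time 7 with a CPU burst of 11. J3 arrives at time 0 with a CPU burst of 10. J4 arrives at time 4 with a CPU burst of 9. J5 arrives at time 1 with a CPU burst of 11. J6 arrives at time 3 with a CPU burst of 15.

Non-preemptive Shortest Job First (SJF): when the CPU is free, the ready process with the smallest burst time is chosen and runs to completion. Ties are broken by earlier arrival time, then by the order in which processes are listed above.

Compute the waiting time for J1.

Schedule: | J3 0-10 | J4 10-19 | J5 19-30 | J2 30-41 | J1 41-55 | J6 55-70 |
Completion: J1=55  J2=41  J3=10  J4=19  J5=30  J6=70
Waiting(J1) = turnaround − burst = 53 − 14 = 39

39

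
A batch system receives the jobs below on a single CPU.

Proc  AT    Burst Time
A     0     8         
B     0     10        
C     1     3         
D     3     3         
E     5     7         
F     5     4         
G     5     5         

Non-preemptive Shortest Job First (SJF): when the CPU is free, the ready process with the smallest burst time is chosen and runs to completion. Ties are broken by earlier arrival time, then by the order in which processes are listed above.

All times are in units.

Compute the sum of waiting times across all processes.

85

Gantt: | A 0-8 | C 8-11 | D 11-14 | F 14-18 | G 18-23 | E 23-30 | B 30-40 |
Completion: A=8  B=40  C=11  D=14  E=30  F=18  G=23
Waiting = turnaround − burst: A=0, B=30, C=7, D=8, E=18, F=9, G=13
Total waiting = 0 + 30 + 7 + 8 + 18 + 9 + 13 = 85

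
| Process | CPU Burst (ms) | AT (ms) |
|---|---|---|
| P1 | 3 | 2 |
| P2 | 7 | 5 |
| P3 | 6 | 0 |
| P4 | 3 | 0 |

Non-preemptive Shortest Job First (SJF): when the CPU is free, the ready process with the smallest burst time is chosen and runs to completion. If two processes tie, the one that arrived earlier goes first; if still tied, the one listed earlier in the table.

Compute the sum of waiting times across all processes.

Schedule: | P4 0-3 | P1 3-6 | P3 6-12 | P2 12-19 |
Completion: P1=6  P2=19  P3=12  P4=3
Turnaround (C−A): P1=4  P2=14  P3=12  P4=3
Waiting = turnaround − burst: P1=1, P2=7, P3=6, P4=0
Total waiting = 1 + 7 + 6 + 0 = 14

14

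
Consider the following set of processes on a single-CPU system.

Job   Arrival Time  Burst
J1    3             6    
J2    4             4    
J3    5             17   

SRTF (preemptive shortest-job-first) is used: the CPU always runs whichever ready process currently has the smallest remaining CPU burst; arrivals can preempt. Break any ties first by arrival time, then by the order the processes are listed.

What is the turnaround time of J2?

Timeline: | idle 0-3 | J1 3-4 | J2 4-8 | J1 8-13 | J3 13-30 |
Completion: J1=13  J2=8  J3=30
Turnaround (C−A): J1=10  J2=4  J3=25
Turnaround(J2) = completion − arrival = 8 − 4 = 4

4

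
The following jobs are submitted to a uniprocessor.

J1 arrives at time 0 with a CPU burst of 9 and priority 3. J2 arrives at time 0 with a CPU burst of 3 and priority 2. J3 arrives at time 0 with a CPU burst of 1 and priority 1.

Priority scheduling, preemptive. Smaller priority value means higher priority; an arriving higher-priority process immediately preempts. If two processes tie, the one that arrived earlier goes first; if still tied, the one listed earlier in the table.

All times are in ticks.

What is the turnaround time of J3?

1

Schedule: | J3 0-1 | J2 1-4 | J1 4-13 |
Completion: J1=13  J2=4  J3=1
Turnaround (C−A): J1=13  J2=4  J3=1
Turnaround(J3) = completion − arrival = 1 − 0 = 1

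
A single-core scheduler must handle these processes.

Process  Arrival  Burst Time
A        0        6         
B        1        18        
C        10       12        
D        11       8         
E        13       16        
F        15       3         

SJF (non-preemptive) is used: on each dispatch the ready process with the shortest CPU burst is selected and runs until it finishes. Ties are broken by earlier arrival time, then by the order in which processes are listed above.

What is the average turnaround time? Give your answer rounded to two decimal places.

Schedule: | A 0-6 | B 6-24 | F 24-27 | D 27-35 | C 35-47 | E 47-63 |
Completion: A=6  B=24  C=47  D=35  E=63  F=27
Turnaround (C−A): A=6  B=23  C=37  D=24  E=50  F=12
Turnaround times: A=6, B=23, C=37, D=24, E=50, F=12
Average turnaround = (6+23+37+24+50+12) / 6 = 152/6 = 25.33

25.33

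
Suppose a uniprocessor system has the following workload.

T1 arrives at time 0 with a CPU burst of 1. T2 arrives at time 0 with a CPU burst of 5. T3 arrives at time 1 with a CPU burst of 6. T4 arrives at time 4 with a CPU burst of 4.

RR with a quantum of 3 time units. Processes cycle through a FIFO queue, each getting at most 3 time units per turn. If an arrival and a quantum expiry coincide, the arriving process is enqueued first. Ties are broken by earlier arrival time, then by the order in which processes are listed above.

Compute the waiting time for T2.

7

Timeline: | T1 0-1 | T2 1-4 | T3 4-7 | T4 7-10 | T2 10-12 | T3 12-15 | T4 15-16 |
Completion: T1=1  T2=12  T3=15  T4=16
Turnaround (C−A): T1=1  T2=12  T3=14  T4=12
Waiting(T2) = turnaround − burst = 12 − 5 = 7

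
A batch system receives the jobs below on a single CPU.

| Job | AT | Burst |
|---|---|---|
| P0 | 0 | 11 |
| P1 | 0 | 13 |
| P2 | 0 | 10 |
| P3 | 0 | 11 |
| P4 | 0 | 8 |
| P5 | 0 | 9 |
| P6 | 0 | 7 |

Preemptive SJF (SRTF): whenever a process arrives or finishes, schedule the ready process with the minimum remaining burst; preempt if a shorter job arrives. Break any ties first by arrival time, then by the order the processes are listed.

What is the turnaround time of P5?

24

Timeline: | P6 0-7 | P4 7-15 | P5 15-24 | P2 24-34 | P0 34-45 | P3 45-56 | P1 56-69 |
Completion: P0=45  P1=69  P2=34  P3=56  P4=15  P5=24  P6=7
Turnaround (C−A): P0=45  P1=69  P2=34  P3=56  P4=15  P5=24  P6=7
Turnaround(P5) = completion − arrival = 24 − 0 = 24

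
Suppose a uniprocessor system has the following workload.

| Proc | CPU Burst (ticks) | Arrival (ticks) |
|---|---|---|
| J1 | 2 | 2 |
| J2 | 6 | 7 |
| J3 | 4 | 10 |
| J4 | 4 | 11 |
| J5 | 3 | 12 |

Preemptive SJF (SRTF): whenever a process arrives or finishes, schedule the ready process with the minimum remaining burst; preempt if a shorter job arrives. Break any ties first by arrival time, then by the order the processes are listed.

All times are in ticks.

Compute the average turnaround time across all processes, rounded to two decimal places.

7.00

Gantt: | idle 0-2 | J1 2-4 | idle 4-7 | J2 7-13 | J5 13-16 | J3 16-20 | J4 20-24 |
Completion: J1=4  J2=13  J3=20  J4=24  J5=16
Turnaround (C−A): J1=2  J2=6  J3=10  J4=13  J5=4
Turnaround times: J1=2, J2=6, J3=10, J4=13, J5=4
Average turnaround = (2+6+10+13+4) / 5 = 35/5 = 7.00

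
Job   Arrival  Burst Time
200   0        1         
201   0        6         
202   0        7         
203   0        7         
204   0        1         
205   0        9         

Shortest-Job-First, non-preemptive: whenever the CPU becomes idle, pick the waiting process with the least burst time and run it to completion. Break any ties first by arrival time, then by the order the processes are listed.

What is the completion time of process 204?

2

Gantt: | 200 0-1 | 204 1-2 | 201 2-8 | 202 8-15 | 203 15-22 | 205 22-31 |
Completion: 200=1  201=8  202=15  203=22  204=2  205=31
Turnaround (C−A): 200=1  201=8  202=15  203=22  204=2  205=31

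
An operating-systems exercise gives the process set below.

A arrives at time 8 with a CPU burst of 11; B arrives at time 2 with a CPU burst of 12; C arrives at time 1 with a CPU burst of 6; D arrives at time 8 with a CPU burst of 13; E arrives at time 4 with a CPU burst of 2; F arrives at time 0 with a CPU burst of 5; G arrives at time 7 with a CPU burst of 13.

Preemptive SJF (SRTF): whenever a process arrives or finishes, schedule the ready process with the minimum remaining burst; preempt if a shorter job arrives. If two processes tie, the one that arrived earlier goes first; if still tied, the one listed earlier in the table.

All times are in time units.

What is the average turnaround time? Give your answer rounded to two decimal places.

Gantt: | F 0-5 | E 5-7 | C 7-13 | A 13-24 | B 24-36 | G 36-49 | D 49-62 |
Completion: A=24  B=36  C=13  D=62  E=7  F=5  G=49
Turnaround (C−A): A=16  B=34  C=12  D=54  E=3  F=5  G=42
Turnaround times: A=16, B=34, C=12, D=54, E=3, F=5, G=42
Average turnaround = (16+34+12+54+3+5+42) / 7 = 166/7 = 23.71

23.71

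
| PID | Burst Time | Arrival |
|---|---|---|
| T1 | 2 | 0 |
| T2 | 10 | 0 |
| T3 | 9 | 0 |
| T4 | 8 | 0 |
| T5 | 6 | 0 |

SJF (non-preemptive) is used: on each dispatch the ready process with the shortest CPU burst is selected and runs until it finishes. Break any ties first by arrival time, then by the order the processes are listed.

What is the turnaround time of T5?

8

Gantt: | T1 0-2 | T5 2-8 | T4 8-16 | T3 16-25 | T2 25-35 |
Completion: T1=2  T2=35  T3=25  T4=16  T5=8
Turnaround (C−A): T1=2  T2=35  T3=25  T4=16  T5=8
Turnaround(T5) = completion − arrival = 8 − 0 = 8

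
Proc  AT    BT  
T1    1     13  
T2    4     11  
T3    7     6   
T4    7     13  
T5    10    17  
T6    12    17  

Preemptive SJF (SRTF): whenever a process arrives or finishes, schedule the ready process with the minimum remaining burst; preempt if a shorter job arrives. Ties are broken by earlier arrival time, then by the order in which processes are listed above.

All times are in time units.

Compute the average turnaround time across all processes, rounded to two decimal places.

Gantt: | idle 0-1 | T1 1-7 | T3 7-13 | T1 13-20 | T2 20-31 | T4 31-44 | T5 44-61 | T6 61-78 |
Completion: T1=20  T2=31  T3=13  T4=44  T5=61  T6=78
Turnaround (C−A): T1=19  T2=27  T3=6  T4=37  T5=51  T6=66
Turnaround times: T1=19, T2=27, T3=6, T4=37, T5=51, T6=66
Average turnaround = (19+27+6+37+51+66) / 6 = 206/6 = 34.33

34.33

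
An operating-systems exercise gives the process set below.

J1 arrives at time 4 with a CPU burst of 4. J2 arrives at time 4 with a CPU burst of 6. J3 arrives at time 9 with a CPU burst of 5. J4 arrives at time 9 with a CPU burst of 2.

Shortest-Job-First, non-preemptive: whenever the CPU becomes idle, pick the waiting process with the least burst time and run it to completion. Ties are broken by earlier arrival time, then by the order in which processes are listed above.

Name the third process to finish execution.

Schedule: | idle 0-4 | J1 4-8 | J2 8-14 | J4 14-16 | J3 16-21 |
Completion: J1=8  J2=14  J3=21  J4=16
Finish order: J1 → J2 → J4 → J3

J4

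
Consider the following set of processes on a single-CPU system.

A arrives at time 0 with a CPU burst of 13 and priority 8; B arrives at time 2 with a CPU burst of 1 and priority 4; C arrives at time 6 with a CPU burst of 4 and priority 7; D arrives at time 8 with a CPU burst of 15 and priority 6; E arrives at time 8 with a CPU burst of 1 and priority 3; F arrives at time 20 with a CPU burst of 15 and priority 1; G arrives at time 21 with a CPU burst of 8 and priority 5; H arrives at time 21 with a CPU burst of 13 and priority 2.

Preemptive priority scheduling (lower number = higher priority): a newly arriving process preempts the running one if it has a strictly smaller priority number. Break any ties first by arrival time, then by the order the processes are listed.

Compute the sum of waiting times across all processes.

187

Gantt: | A 0-2 | B 2-3 | A 3-6 | C 6-8 | E 8-9 | D 9-20 | F 20-35 | H 35-48 | G 48-56 | D 56-60 | C 60-62 | A 62-70 |
Completion: A=70  B=3  C=62  D=60  E=9  F=35  G=56  H=48
Waiting = turnaround − burst: A=57, B=0, C=52, D=37, E=0, F=0, G=27, H=14
Total waiting = 57 + 0 + 52 + 37 + 0 + 0 + 27 + 14 = 187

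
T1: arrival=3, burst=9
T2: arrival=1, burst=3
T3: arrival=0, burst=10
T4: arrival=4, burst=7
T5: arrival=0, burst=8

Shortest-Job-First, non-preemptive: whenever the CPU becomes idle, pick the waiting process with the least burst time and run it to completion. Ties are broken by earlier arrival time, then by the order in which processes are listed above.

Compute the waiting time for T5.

0

Timeline: | T5 0-8 | T2 8-11 | T4 11-18 | T1 18-27 | T3 27-37 |
Completion: T1=27  T2=11  T3=37  T4=18  T5=8
Turnaround (C−A): T1=24  T2=10  T3=37  T4=14  T5=8
Waiting(T5) = turnaround − burst = 8 − 8 = 0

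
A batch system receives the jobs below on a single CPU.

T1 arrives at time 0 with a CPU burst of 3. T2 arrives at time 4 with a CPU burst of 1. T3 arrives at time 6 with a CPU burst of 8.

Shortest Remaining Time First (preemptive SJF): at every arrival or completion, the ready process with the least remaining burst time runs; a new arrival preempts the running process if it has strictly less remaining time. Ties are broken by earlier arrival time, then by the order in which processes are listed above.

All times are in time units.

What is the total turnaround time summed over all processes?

12

Gantt: | T1 0-3 | idle 3-4 | T2 4-5 | idle 5-6 | T3 6-14 |
Completion: T1=3  T2=5  T3=14
Turnaround = completion − arrival: T1=3, T2=1, T3=8
Total turnaround = 3 + 1 + 8 = 12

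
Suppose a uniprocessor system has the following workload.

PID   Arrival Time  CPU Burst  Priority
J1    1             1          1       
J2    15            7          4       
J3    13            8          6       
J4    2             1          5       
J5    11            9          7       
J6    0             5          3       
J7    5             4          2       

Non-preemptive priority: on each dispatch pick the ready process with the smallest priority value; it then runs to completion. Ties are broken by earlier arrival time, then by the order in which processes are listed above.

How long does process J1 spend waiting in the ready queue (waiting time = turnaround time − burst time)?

4

Gantt: | J6 0-5 | J1 5-6 | J7 6-10 | J4 10-11 | J5 11-20 | J2 20-27 | J3 27-35 |
Completion: J1=6  J2=27  J3=35  J4=11  J5=20  J6=5  J7=10
Waiting(J1) = turnaround − burst = 5 − 1 = 4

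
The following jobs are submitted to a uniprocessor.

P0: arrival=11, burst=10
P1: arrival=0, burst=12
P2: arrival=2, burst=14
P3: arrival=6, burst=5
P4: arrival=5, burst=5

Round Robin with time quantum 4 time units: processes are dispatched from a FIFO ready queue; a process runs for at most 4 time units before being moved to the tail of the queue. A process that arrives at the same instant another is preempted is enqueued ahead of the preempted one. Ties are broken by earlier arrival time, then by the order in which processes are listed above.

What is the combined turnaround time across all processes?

Gantt: | P1 0-4 | P2 4-8 | P1 8-12 | P4 12-16 | P3 16-20 | P2 20-24 | P0 24-28 | P1 28-32 | P4 32-33 | P3 33-34 | P2 34-38 | P0 38-42 | P2 42-44 | P0 44-46 |
Completion: P0=46  P1=32  P2=44  P3=34  P4=33
Turnaround (C−A): P0=35  P1=32  P2=42  P3=28  P4=28
Turnaround = completion − arrival: P0=35, P1=32, P2=42, P3=28, P4=28
Total turnaround = 35 + 32 + 42 + 28 + 28 = 165

165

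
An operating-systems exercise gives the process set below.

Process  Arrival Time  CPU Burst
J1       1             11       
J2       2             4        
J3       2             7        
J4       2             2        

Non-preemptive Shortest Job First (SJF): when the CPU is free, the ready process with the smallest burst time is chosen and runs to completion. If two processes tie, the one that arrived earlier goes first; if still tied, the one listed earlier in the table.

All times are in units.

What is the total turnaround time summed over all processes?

62

Schedule: | idle 0-1 | J1 1-12 | J4 12-14 | J2 14-18 | J3 18-25 |
Completion: J1=12  J2=18  J3=25  J4=14
Turnaround (C−A): J1=11  J2=16  J3=23  J4=12
Turnaround = completion − arrival: J1=11, J2=16, J3=23, J4=12
Total turnaround = 11 + 16 + 23 + 12 = 62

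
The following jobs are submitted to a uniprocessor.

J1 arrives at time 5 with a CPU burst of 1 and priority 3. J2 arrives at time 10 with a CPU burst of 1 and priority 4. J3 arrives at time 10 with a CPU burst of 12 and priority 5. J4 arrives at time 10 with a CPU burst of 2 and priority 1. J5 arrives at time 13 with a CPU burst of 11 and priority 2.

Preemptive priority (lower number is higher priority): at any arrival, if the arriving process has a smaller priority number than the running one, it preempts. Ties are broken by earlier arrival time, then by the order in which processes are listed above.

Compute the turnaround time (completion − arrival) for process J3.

26

Schedule: | idle 0-5 | J1 5-6 | idle 6-10 | J4 10-12 | J2 12-13 | J5 13-24 | J3 24-36 |
Completion: J1=6  J2=13  J3=36  J4=12  J5=24
Turnaround(J3) = completion − arrival = 36 − 10 = 26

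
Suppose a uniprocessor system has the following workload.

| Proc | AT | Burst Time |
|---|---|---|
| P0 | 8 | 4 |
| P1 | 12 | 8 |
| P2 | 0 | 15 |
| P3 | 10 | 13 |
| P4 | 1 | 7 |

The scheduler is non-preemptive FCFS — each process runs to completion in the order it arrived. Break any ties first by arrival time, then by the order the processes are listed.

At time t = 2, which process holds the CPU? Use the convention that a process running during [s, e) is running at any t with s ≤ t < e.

Schedule: | P2 0-15 | P4 15-22 | P0 22-26 | P3 26-39 | P1 39-47 |
Completion: P0=26  P1=47  P2=15  P3=39  P4=22

P2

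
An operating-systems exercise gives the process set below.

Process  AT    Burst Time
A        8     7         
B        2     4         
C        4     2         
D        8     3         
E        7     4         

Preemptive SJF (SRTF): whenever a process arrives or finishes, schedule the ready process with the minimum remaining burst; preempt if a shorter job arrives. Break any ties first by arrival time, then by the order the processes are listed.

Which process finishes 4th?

E

Schedule: | idle 0-2 | B 2-6 | C 6-8 | D 8-11 | E 11-15 | A 15-22 |
Completion: A=22  B=6  C=8  D=11  E=15
Turnaround (C−A): A=14  B=4  C=4  D=3  E=8
Finish order: B → C → D → E → A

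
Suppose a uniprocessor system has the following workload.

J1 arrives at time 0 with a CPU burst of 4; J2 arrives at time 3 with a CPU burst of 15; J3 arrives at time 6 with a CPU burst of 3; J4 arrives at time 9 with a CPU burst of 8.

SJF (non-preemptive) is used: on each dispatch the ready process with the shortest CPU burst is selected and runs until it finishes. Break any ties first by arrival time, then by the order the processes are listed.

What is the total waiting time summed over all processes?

27

Gantt: | J1 0-4 | J2 4-19 | J3 19-22 | J4 22-30 |
Completion: J1=4  J2=19  J3=22  J4=30
Turnaround (C−A): J1=4  J2=16  J3=16  J4=21
Waiting = turnaround − burst: J1=0, J2=1, J3=13, J4=13
Total waiting = 0 + 1 + 13 + 13 = 27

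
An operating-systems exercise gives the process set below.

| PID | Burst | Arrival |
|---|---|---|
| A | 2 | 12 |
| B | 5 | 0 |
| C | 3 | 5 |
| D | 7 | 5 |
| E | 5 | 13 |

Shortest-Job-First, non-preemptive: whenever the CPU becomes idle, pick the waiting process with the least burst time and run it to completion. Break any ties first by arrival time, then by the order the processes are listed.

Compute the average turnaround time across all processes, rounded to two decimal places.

Timeline: | B 0-5 | C 5-8 | D 8-15 | A 15-17 | E 17-22 |
Completion: A=17  B=5  C=8  D=15  E=22
Turnaround times: A=5, B=5, C=3, D=10, E=9
Average turnaround = (5+5+3+10+9) / 5 = 32/5 = 6.40

6.40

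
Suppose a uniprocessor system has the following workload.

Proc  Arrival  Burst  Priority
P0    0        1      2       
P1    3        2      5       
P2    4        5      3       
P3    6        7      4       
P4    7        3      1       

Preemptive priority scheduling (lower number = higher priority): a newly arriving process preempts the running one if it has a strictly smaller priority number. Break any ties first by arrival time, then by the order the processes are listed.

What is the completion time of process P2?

Schedule: | P0 0-1 | idle 1-3 | P1 3-4 | P2 4-7 | P4 7-10 | P2 10-12 | P3 12-19 | P1 19-20 |
Completion: P0=1  P1=20  P2=12  P3=19  P4=10
Turnaround (C−A): P0=1  P1=17  P2=8  P3=13  P4=3

12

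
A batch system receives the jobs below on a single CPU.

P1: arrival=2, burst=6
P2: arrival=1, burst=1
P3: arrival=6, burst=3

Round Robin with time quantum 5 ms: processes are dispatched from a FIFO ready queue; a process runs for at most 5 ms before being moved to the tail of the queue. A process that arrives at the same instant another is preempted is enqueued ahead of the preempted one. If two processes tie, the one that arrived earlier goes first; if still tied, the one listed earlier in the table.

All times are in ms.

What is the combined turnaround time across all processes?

Schedule: | idle 0-1 | P2 1-2 | P1 2-7 | P3 7-10 | P1 10-11 |
Completion: P1=11  P2=2  P3=10
Turnaround (C−A): P1=9  P2=1  P3=4
Turnaround = completion − arrival: P1=9, P2=1, P3=4
Total turnaround = 9 + 1 + 4 = 14

14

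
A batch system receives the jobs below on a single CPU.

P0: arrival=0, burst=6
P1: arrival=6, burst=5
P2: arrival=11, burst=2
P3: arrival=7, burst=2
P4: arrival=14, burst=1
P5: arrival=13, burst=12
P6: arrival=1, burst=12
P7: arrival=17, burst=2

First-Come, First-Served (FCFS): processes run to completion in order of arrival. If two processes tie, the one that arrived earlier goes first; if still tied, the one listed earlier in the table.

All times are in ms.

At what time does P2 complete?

27

Timeline: | P0 0-6 | P6 6-18 | P1 18-23 | P3 23-25 | P2 25-27 | P5 27-39 | P4 39-40 | P7 40-42 |
Completion: P0=6  P1=23  P2=27  P3=25  P4=40  P5=39  P6=18  P7=42
Turnaround (C−A): P0=6  P1=17  P2=16  P3=18  P4=26  P5=26  P6=17  P7=25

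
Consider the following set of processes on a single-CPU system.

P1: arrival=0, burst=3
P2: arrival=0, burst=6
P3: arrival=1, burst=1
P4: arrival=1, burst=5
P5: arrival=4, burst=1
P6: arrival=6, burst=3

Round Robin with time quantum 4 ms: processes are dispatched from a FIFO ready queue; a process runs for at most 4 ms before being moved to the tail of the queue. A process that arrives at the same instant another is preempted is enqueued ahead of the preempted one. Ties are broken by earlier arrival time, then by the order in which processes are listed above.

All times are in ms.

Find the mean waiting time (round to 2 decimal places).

7.67

Gantt: | P1 0-3 | P2 3-7 | P3 7-8 | P4 8-12 | P5 12-13 | P6 13-16 | P2 16-18 | P4 18-19 |
Completion: P1=3  P2=18  P3=8  P4=19  P5=13  P6=16
Turnaround (C−A): P1=3  P2=18  P3=7  P4=18  P5=9  P6=10
Waiting times: P1=0, P2=12, P3=6, P4=13, P5=8, P6=7
Average waiting = (0+12+6+13+8+7) / 6 = 46/6 = 7.67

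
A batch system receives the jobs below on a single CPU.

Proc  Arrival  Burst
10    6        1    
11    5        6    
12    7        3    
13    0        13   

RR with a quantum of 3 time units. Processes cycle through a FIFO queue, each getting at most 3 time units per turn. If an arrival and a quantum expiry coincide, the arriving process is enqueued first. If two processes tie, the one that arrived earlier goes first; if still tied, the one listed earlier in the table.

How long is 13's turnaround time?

23

Gantt: | 13 0-6 | 11 6-9 | 10 9-10 | 13 10-13 | 12 13-16 | 11 16-19 | 13 19-23 |
Completion: 10=10  11=19  12=16  13=23
Turnaround (C−A): 10=4  11=14  12=9  13=23
Turnaround(13) = completion − arrival = 23 − 0 = 23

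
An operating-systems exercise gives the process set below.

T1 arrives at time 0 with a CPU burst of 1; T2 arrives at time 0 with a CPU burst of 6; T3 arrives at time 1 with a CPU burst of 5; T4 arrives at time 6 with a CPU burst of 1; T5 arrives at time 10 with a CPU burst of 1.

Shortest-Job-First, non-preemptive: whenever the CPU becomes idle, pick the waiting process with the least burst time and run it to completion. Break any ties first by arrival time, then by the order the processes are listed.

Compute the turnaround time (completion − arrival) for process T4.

1

Timeline: | T1 0-1 | T3 1-6 | T4 6-7 | T2 7-13 | T5 13-14 |
Completion: T1=1  T2=13  T3=6  T4=7  T5=14
Turnaround (C−A): T1=1  T2=13  T3=5  T4=1  T5=4
Turnaround(T4) = completion − arrival = 7 − 6 = 1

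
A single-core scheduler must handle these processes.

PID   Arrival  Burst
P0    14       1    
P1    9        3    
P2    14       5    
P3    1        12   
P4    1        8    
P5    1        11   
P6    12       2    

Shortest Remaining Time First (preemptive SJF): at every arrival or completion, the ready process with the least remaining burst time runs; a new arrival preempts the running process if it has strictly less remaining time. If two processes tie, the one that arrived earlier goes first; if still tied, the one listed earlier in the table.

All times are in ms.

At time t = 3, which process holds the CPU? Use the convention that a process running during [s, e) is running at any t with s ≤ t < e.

P4

Schedule: | idle 0-1 | P4 1-9 | P1 9-12 | P6 12-14 | P0 14-15 | P2 15-20 | P5 20-31 | P3 31-43 |
Completion: P0=15  P1=12  P2=20  P3=43  P4=9  P5=31  P6=14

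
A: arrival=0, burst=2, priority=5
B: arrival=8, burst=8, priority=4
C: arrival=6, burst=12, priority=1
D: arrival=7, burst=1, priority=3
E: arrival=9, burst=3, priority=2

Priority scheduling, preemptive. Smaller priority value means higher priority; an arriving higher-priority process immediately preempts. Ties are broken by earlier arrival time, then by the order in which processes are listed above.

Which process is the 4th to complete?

Timeline: | A 0-2 | idle 2-6 | C 6-18 | E 18-21 | D 21-22 | B 22-30 |
Completion: A=2  B=30  C=18  D=22  E=21
Finish order: A → C → E → D → B

D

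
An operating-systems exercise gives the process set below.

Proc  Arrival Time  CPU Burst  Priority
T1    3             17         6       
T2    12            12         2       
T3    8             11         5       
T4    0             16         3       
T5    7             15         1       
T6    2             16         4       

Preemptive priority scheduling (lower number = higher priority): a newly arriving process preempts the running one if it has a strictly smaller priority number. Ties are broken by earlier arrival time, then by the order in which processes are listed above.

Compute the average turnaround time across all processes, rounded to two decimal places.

Gantt: | T4 0-7 | T5 7-22 | T2 22-34 | T4 34-43 | T6 43-59 | T3 59-70 | T1 70-87 |
Completion: T1=87  T2=34  T3=70  T4=43  T5=22  T6=59
Turnaround times: T1=84, T2=22, T3=62, T4=43, T5=15, T6=57
Average turnaround = (84+22+62+43+15+57) / 6 = 283/6 = 47.17

47.17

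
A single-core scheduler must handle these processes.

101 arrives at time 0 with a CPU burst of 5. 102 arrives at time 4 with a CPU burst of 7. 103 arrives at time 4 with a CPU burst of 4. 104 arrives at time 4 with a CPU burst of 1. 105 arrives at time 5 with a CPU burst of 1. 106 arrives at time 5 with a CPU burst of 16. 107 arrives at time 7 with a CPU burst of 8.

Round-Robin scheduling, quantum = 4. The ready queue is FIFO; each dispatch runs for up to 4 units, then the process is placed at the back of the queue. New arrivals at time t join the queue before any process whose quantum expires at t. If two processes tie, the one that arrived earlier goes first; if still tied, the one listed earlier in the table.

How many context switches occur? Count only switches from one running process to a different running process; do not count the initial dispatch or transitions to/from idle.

11

Schedule: | 101 0-4 | 102 4-8 | 103 8-12 | 104 12-13 | 101 13-14 | 105 14-15 | 106 15-19 | 107 19-23 | 102 23-26 | 106 26-30 | 107 30-34 | 106 34-42 |
Completion: 101=14  102=26  103=12  104=13  105=15  106=42  107=34
Turnaround (C−A): 101=14  102=22  103=8  104=9  105=10  106=37  107=27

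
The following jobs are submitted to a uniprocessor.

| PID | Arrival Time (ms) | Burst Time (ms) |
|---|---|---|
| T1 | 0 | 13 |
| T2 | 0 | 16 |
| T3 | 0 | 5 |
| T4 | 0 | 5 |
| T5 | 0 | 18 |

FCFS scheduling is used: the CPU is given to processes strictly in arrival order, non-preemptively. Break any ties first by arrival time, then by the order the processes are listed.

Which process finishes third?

Gantt: | T1 0-13 | T2 13-29 | T3 29-34 | T4 34-39 | T5 39-57 |
Completion: T1=13  T2=29  T3=34  T4=39  T5=57
Finish order: T1 → T2 → T3 → T4 → T5

T3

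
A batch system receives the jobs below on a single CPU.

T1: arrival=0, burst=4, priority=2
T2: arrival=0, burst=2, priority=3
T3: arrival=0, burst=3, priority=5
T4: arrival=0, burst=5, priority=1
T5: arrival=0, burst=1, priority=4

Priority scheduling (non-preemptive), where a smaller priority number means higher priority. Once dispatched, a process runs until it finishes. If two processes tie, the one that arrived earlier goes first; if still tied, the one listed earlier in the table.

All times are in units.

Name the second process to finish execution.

Gantt: | T4 0-5 | T1 5-9 | T2 9-11 | T5 11-12 | T3 12-15 |
Completion: T1=9  T2=11  T3=15  T4=5  T5=12
Finish order: T4 → T1 → T2 → T5 → T3

T1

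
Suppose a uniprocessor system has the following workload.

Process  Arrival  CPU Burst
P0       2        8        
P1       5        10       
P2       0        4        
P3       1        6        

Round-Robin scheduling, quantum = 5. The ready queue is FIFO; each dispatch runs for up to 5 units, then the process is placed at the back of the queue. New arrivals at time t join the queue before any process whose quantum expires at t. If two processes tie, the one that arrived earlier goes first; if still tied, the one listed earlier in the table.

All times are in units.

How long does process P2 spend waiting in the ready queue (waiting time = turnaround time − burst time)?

Schedule: | P2 0-4 | P3 4-9 | P0 9-14 | P1 14-19 | P3 19-20 | P0 20-23 | P1 23-28 |
Completion: P0=23  P1=28  P2=4  P3=20
Turnaround (C−A): P0=21  P1=23  P2=4  P3=19
Waiting(P2) = turnaround − burst = 4 − 4 = 0

0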